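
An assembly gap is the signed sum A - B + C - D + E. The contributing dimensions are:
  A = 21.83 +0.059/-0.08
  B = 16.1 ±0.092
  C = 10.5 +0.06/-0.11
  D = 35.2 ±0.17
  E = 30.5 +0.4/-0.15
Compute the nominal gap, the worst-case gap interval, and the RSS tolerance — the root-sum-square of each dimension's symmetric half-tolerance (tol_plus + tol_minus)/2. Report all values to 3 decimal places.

Stack each dimension's contribution:
  +A: nom +21.830 → Σnom=21.830; wc +0.059/-0.080 → slack +0.059/-0.080; half-tol=0.070, Σhalf²=0.004830
  -B: nom -16.100 → Σnom=5.730; wc +0.092/-0.092 → slack +0.151/-0.172; half-tol=0.092, Σhalf²=0.013294
  +C: nom +10.500 → Σnom=16.230; wc +0.060/-0.110 → slack +0.211/-0.282; half-tol=0.085, Σhalf²=0.020519
  -D: nom -35.200 → Σnom=-18.970; wc +0.170/-0.170 → slack +0.381/-0.452; half-tol=0.170, Σhalf²=0.049419
  +E: nom +30.500 → Σnom=11.530; wc +0.400/-0.150 → slack +0.781/-0.602; half-tol=0.275, Σhalf²=0.125044
Nominal = 11.530. Worst-case = [11.530 - 0.602, 11.530 + 0.781] = [10.928, 12.311]. RSS = √0.125044 = 0.354.

nominal=11.530 wc=[10.928,12.311] rss=0.354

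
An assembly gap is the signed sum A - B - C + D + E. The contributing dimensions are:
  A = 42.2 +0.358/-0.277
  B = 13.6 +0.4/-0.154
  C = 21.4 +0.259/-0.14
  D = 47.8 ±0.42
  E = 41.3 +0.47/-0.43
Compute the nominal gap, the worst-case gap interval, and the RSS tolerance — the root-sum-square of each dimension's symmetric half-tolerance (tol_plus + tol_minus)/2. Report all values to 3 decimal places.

Stack each dimension's contribution:
  +A: nom +42.200 → Σnom=42.200; wc +0.358/-0.277 → slack +0.358/-0.277; half-tol=0.318, Σhalf²=0.100806
  -B: nom -13.600 → Σnom=28.600; wc +0.154/-0.400 → slack +0.512/-0.677; half-tol=0.277, Σhalf²=0.177535
  -C: nom -21.400 → Σnom=7.200; wc +0.140/-0.259 → slack +0.652/-0.936; half-tol=0.200, Σhalf²=0.217336
  +D: nom +47.800 → Σnom=55.000; wc +0.420/-0.420 → slack +1.072/-1.356; half-tol=0.420, Σhalf²=0.393736
  +E: nom +41.300 → Σnom=96.300; wc +0.470/-0.430 → slack +1.542/-1.786; half-tol=0.450, Σhalf²=0.596235
Nominal = 96.300. Worst-case = [96.300 - 1.786, 96.300 + 1.542] = [94.514, 97.842]. RSS = √0.596235 = 0.772.

nominal=96.300 wc=[94.514,97.842] rss=0.772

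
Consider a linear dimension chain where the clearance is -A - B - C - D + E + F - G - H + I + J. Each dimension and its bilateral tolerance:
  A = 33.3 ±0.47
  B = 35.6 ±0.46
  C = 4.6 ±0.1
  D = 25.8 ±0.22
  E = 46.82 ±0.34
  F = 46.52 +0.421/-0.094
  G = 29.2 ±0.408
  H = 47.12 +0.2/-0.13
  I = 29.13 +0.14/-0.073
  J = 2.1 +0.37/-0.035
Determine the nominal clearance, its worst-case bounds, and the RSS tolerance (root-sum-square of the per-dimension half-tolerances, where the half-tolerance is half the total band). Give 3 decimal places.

Stack each dimension's contribution:
  -A: nom -33.300 → Σnom=-33.300; wc +0.470/-0.470 → slack +0.470/-0.470; half-tol=0.470, Σhalf²=0.220900
  -B: nom -35.600 → Σnom=-68.900; wc +0.460/-0.460 → slack +0.930/-0.930; half-tol=0.460, Σhalf²=0.432500
  -C: nom -4.600 → Σnom=-73.500; wc +0.100/-0.100 → slack +1.030/-1.030; half-tol=0.100, Σhalf²=0.442500
  -D: nom -25.800 → Σnom=-99.300; wc +0.220/-0.220 → slack +1.250/-1.250; half-tol=0.220, Σhalf²=0.490900
  +E: nom +46.820 → Σnom=-52.480; wc +0.340/-0.340 → slack +1.590/-1.590; half-tol=0.340, Σhalf²=0.606500
  +F: nom +46.520 → Σnom=-5.960; wc +0.421/-0.094 → slack +2.011/-1.684; half-tol=0.258, Σhalf²=0.672806
  -G: nom -29.200 → Σnom=-35.160; wc +0.408/-0.408 → slack +2.419/-2.092; half-tol=0.408, Σhalf²=0.839270
  -H: nom -47.120 → Σnom=-82.280; wc +0.130/-0.200 → slack +2.549/-2.292; half-tol=0.165, Σhalf²=0.866495
  +I: nom +29.130 → Σnom=-53.150; wc +0.140/-0.073 → slack +2.689/-2.365; half-tol=0.107, Σhalf²=0.877838
  +J: nom +2.100 → Σnom=-51.050; wc +0.370/-0.035 → slack +3.059/-2.400; half-tol=0.203, Σhalf²=0.918844
Nominal = -51.050. Worst-case = [-51.050 - 2.400, -51.050 + 3.059] = [-53.450, -47.991]. RSS = √0.918844 = 0.959.

nominal=-51.050 wc=[-53.450,-47.991] rss=0.959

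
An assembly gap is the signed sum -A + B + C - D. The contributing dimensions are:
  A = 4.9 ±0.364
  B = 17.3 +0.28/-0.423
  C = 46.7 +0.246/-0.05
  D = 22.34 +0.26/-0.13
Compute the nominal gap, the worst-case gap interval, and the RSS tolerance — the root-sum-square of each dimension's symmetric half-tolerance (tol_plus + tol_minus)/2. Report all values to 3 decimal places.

Stack each dimension's contribution:
  -A: nom -4.900 → Σnom=-4.900; wc +0.364/-0.364 → slack +0.364/-0.364; half-tol=0.364, Σhalf²=0.132496
  +B: nom +17.300 → Σnom=12.400; wc +0.280/-0.423 → slack +0.644/-0.787; half-tol=0.352, Σhalf²=0.256048
  +C: nom +46.700 → Σnom=59.100; wc +0.246/-0.050 → slack +0.890/-0.837; half-tol=0.148, Σhalf²=0.277952
  -D: nom -22.340 → Σnom=36.760; wc +0.130/-0.260 → slack +1.020/-1.097; half-tol=0.195, Σhalf²=0.315977
Nominal = 36.760. Worst-case = [36.760 - 1.097, 36.760 + 1.020] = [35.663, 37.780]. RSS = √0.315977 = 0.562.

nominal=36.760 wc=[35.663,37.780] rss=0.562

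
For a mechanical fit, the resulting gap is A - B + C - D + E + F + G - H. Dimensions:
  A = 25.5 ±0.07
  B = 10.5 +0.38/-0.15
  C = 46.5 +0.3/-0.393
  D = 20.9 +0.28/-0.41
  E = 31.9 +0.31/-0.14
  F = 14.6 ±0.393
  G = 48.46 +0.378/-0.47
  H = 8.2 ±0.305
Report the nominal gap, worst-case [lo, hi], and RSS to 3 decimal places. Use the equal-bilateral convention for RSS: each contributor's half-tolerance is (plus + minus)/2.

Stack each dimension's contribution:
  +A: nom +25.500 → Σnom=25.500; wc +0.070/-0.070 → slack +0.070/-0.070; half-tol=0.070, Σhalf²=0.004900
  -B: nom -10.500 → Σnom=15.000; wc +0.150/-0.380 → slack +0.220/-0.450; half-tol=0.265, Σhalf²=0.075125
  +C: nom +46.500 → Σnom=61.500; wc +0.300/-0.393 → slack +0.520/-0.843; half-tol=0.347, Σhalf²=0.195187
  -D: nom -20.900 → Σnom=40.600; wc +0.410/-0.280 → slack +0.930/-1.123; half-tol=0.345, Σhalf²=0.314212
  +E: nom +31.900 → Σnom=72.500; wc +0.310/-0.140 → slack +1.240/-1.263; half-tol=0.225, Σhalf²=0.364837
  +F: nom +14.600 → Σnom=87.100; wc +0.393/-0.393 → slack +1.633/-1.656; half-tol=0.393, Σhalf²=0.519286
  +G: nom +48.460 → Σnom=135.560; wc +0.378/-0.470 → slack +2.011/-2.126; half-tol=0.424, Σhalf²=0.699062
  -H: nom -8.200 → Σnom=127.360; wc +0.305/-0.305 → slack +2.316/-2.431; half-tol=0.305, Σhalf²=0.792087
Nominal = 127.360. Worst-case = [127.360 - 2.431, 127.360 + 2.316] = [124.929, 129.676]. RSS = √0.792087 = 0.890.

nominal=127.360 wc=[124.929,129.676] rss=0.890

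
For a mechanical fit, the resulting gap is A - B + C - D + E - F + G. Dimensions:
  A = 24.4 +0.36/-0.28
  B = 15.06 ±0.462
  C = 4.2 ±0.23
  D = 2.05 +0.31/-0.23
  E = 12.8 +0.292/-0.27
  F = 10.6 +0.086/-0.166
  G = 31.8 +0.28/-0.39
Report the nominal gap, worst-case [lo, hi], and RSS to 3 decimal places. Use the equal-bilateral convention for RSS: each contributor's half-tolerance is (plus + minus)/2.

Stack each dimension's contribution:
  +A: nom +24.400 → Σnom=24.400; wc +0.360/-0.280 → slack +0.360/-0.280; half-tol=0.320, Σhalf²=0.102400
  -B: nom -15.060 → Σnom=9.340; wc +0.462/-0.462 → slack +0.822/-0.742; half-tol=0.462, Σhalf²=0.315844
  +C: nom +4.200 → Σnom=13.540; wc +0.230/-0.230 → slack +1.052/-0.972; half-tol=0.230, Σhalf²=0.368744
  -D: nom -2.050 → Σnom=11.490; wc +0.230/-0.310 → slack +1.282/-1.282; half-tol=0.270, Σhalf²=0.441644
  +E: nom +12.800 → Σnom=24.290; wc +0.292/-0.270 → slack +1.574/-1.552; half-tol=0.281, Σhalf²=0.520605
  -F: nom -10.600 → Σnom=13.690; wc +0.166/-0.086 → slack +1.740/-1.638; half-tol=0.126, Σhalf²=0.536481
  +G: nom +31.800 → Σnom=45.490; wc +0.280/-0.390 → slack +2.020/-2.028; half-tol=0.335, Σhalf²=0.648706
Nominal = 45.490. Worst-case = [45.490 - 2.028, 45.490 + 2.020] = [43.462, 47.510]. RSS = √0.648706 = 0.805.

nominal=45.490 wc=[43.462,47.510] rss=0.805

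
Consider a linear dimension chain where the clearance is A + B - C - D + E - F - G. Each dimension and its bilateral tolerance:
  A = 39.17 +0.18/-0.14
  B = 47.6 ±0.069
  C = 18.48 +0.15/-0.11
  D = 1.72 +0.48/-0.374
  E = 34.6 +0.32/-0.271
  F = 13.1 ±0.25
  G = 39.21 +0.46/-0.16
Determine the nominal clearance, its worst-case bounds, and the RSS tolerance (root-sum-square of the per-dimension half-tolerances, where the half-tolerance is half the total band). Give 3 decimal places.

nominal=48.860 wc=[47.040,50.323] rss=0.690

Stack each dimension's contribution:
  +A: nom +39.170 → Σnom=39.170; wc +0.180/-0.140 → slack +0.180/-0.140; half-tol=0.160, Σhalf²=0.025600
  +B: nom +47.600 → Σnom=86.770; wc +0.069/-0.069 → slack +0.249/-0.209; half-tol=0.069, Σhalf²=0.030361
  -C: nom -18.480 → Σnom=68.290; wc +0.110/-0.150 → slack +0.359/-0.359; half-tol=0.130, Σhalf²=0.047261
  -D: nom -1.720 → Σnom=66.570; wc +0.374/-0.480 → slack +0.733/-0.839; half-tol=0.427, Σhalf²=0.229590
  +E: nom +34.600 → Σnom=101.170; wc +0.320/-0.271 → slack +1.053/-1.110; half-tol=0.295, Σhalf²=0.316910
  -F: nom -13.100 → Σnom=88.070; wc +0.250/-0.250 → slack +1.303/-1.360; half-tol=0.250, Σhalf²=0.379410
  -G: nom -39.210 → Σnom=48.860; wc +0.160/-0.460 → slack +1.463/-1.820; half-tol=0.310, Σhalf²=0.475510
Nominal = 48.860. Worst-case = [48.860 - 1.820, 48.860 + 1.463] = [47.040, 50.323]. RSS = √0.475510 = 0.690.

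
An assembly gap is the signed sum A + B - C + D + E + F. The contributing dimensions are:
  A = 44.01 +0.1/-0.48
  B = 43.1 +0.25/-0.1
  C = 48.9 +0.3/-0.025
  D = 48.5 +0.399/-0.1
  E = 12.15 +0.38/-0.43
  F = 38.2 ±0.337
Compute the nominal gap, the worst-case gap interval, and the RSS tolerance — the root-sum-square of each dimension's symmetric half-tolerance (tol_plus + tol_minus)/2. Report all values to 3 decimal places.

Stack each dimension's contribution:
  +A: nom +44.010 → Σnom=44.010; wc +0.100/-0.480 → slack +0.100/-0.480; half-tol=0.290, Σhalf²=0.084100
  +B: nom +43.100 → Σnom=87.110; wc +0.250/-0.100 → slack +0.350/-0.580; half-tol=0.175, Σhalf²=0.114725
  -C: nom -48.900 → Σnom=38.210; wc +0.025/-0.300 → slack +0.375/-0.880; half-tol=0.163, Σhalf²=0.141131
  +D: nom +48.500 → Σnom=86.710; wc +0.399/-0.100 → slack +0.774/-0.980; half-tol=0.249, Σhalf²=0.203381
  +E: nom +12.150 → Σnom=98.860; wc +0.380/-0.430 → slack +1.154/-1.410; half-tol=0.405, Σhalf²=0.367407
  +F: nom +38.200 → Σnom=137.060; wc +0.337/-0.337 → slack +1.491/-1.747; half-tol=0.337, Σhalf²=0.480976
Nominal = 137.060. Worst-case = [137.060 - 1.747, 137.060 + 1.491] = [135.313, 138.551]. RSS = √0.480976 = 0.694.

nominal=137.060 wc=[135.313,138.551] rss=0.694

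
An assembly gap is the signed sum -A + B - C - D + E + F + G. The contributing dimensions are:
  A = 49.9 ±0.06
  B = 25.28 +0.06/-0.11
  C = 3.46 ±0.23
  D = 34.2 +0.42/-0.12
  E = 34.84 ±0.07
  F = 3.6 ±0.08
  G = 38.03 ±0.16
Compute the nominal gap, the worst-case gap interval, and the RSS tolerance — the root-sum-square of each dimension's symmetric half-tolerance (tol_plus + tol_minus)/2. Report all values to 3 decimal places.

Stack each dimension's contribution:
  -A: nom -49.900 → Σnom=-49.900; wc +0.060/-0.060 → slack +0.060/-0.060; half-tol=0.060, Σhalf²=0.003600
  +B: nom +25.280 → Σnom=-24.620; wc +0.060/-0.110 → slack +0.120/-0.170; half-tol=0.085, Σhalf²=0.010825
  -C: nom -3.460 → Σnom=-28.080; wc +0.230/-0.230 → slack +0.350/-0.400; half-tol=0.230, Σhalf²=0.063725
  -D: nom -34.200 → Σnom=-62.280; wc +0.120/-0.420 → slack +0.470/-0.820; half-tol=0.270, Σhalf²=0.136625
  +E: nom +34.840 → Σnom=-27.440; wc +0.070/-0.070 → slack +0.540/-0.890; half-tol=0.070, Σhalf²=0.141525
  +F: nom +3.600 → Σnom=-23.840; wc +0.080/-0.080 → slack +0.620/-0.970; half-tol=0.080, Σhalf²=0.147925
  +G: nom +38.030 → Σnom=14.190; wc +0.160/-0.160 → slack +0.780/-1.130; half-tol=0.160, Σhalf²=0.173525
Nominal = 14.190. Worst-case = [14.190 - 1.130, 14.190 + 0.780] = [13.060, 14.970]. RSS = √0.173525 = 0.417.

nominal=14.190 wc=[13.060,14.970] rss=0.417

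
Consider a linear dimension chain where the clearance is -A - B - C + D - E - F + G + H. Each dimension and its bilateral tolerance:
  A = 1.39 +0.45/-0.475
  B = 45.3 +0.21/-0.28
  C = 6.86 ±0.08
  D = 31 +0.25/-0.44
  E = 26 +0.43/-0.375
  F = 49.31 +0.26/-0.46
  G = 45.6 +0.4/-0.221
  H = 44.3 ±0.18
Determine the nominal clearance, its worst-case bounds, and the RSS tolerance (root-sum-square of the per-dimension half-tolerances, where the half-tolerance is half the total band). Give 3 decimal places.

Stack each dimension's contribution:
  -A: nom -1.390 → Σnom=-1.390; wc +0.475/-0.450 → slack +0.475/-0.450; half-tol=0.463, Σhalf²=0.213906
  -B: nom -45.300 → Σnom=-46.690; wc +0.280/-0.210 → slack +0.755/-0.660; half-tol=0.245, Σhalf²=0.273931
  -C: nom -6.860 → Σnom=-53.550; wc +0.080/-0.080 → slack +0.835/-0.740; half-tol=0.080, Σhalf²=0.280331
  +D: nom +31.000 → Σnom=-22.550; wc +0.250/-0.440 → slack +1.085/-1.180; half-tol=0.345, Σhalf²=0.399356
  -E: nom -26.000 → Σnom=-48.550; wc +0.375/-0.430 → slack +1.460/-1.610; half-tol=0.402, Σhalf²=0.561362
  -F: nom -49.310 → Σnom=-97.860; wc +0.460/-0.260 → slack +1.920/-1.870; half-tol=0.360, Σhalf²=0.690962
  +G: nom +45.600 → Σnom=-52.260; wc +0.400/-0.221 → slack +2.320/-2.091; half-tol=0.310, Σhalf²=0.787373
  +H: nom +44.300 → Σnom=-7.960; wc +0.180/-0.180 → slack +2.500/-2.271; half-tol=0.180, Σhalf²=0.819773
Nominal = -7.960. Worst-case = [-7.960 - 2.271, -7.960 + 2.500] = [-10.231, -5.460]. RSS = √0.819773 = 0.905.

nominal=-7.960 wc=[-10.231,-5.460] rss=0.905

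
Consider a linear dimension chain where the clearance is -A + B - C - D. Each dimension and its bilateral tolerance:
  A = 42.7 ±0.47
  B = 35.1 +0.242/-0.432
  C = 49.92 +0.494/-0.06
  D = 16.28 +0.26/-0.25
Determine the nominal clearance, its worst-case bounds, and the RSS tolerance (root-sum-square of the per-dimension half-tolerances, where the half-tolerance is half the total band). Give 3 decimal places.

nominal=-73.800 wc=[-75.456,-72.778] rss=0.690

Stack each dimension's contribution:
  -A: nom -42.700 → Σnom=-42.700; wc +0.470/-0.470 → slack +0.470/-0.470; half-tol=0.470, Σhalf²=0.220900
  +B: nom +35.100 → Σnom=-7.600; wc +0.242/-0.432 → slack +0.712/-0.902; half-tol=0.337, Σhalf²=0.334469
  -C: nom -49.920 → Σnom=-57.520; wc +0.060/-0.494 → slack +0.772/-1.396; half-tol=0.277, Σhalf²=0.411198
  -D: nom -16.280 → Σnom=-73.800; wc +0.250/-0.260 → slack +1.022/-1.656; half-tol=0.255, Σhalf²=0.476223
Nominal = -73.800. Worst-case = [-73.800 - 1.656, -73.800 + 1.022] = [-75.456, -72.778]. RSS = √0.476223 = 0.690.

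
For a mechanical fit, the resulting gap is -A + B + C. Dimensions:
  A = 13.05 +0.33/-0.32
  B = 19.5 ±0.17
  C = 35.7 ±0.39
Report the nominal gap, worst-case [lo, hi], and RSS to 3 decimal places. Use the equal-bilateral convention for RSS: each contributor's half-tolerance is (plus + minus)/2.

Stack each dimension's contribution:
  -A: nom -13.050 → Σnom=-13.050; wc +0.320/-0.330 → slack +0.320/-0.330; half-tol=0.325, Σhalf²=0.105625
  +B: nom +19.500 → Σnom=6.450; wc +0.170/-0.170 → slack +0.490/-0.500; half-tol=0.170, Σhalf²=0.134525
  +C: nom +35.700 → Σnom=42.150; wc +0.390/-0.390 → slack +0.880/-0.890; half-tol=0.390, Σhalf²=0.286625
Nominal = 42.150. Worst-case = [42.150 - 0.890, 42.150 + 0.880] = [41.260, 43.030]. RSS = √0.286625 = 0.535.

nominal=42.150 wc=[41.260,43.030] rss=0.535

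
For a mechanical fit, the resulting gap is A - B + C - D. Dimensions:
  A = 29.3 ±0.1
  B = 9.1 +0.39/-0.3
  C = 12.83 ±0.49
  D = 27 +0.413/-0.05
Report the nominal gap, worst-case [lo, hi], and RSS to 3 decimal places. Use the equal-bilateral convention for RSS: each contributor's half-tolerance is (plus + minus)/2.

nominal=6.030 wc=[4.637,6.970] rss=0.650

Stack each dimension's contribution:
  +A: nom +29.300 → Σnom=29.300; wc +0.100/-0.100 → slack +0.100/-0.100; half-tol=0.100, Σhalf²=0.010000
  -B: nom -9.100 → Σnom=20.200; wc +0.300/-0.390 → slack +0.400/-0.490; half-tol=0.345, Σhalf²=0.129025
  +C: nom +12.830 → Σnom=33.030; wc +0.490/-0.490 → slack +0.890/-0.980; half-tol=0.490, Σhalf²=0.369125
  -D: nom -27.000 → Σnom=6.030; wc +0.050/-0.413 → slack +0.940/-1.393; half-tol=0.231, Σhalf²=0.422717
Nominal = 6.030. Worst-case = [6.030 - 1.393, 6.030 + 0.940] = [4.637, 6.970]. RSS = √0.422717 = 0.650.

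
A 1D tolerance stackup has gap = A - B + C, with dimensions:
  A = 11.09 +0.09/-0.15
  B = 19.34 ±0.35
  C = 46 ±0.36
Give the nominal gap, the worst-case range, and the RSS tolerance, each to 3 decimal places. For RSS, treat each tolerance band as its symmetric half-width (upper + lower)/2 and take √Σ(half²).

nominal=37.750 wc=[36.890,38.550] rss=0.516

Stack each dimension's contribution:
  +A: nom +11.090 → Σnom=11.090; wc +0.090/-0.150 → slack +0.090/-0.150; half-tol=0.120, Σhalf²=0.014400
  -B: nom -19.340 → Σnom=-8.250; wc +0.350/-0.350 → slack +0.440/-0.500; half-tol=0.350, Σhalf²=0.136900
  +C: nom +46.000 → Σnom=37.750; wc +0.360/-0.360 → slack +0.800/-0.860; half-tol=0.360, Σhalf²=0.266500
Nominal = 37.750. Worst-case = [37.750 - 0.860, 37.750 + 0.800] = [36.890, 38.550]. RSS = √0.266500 = 0.516.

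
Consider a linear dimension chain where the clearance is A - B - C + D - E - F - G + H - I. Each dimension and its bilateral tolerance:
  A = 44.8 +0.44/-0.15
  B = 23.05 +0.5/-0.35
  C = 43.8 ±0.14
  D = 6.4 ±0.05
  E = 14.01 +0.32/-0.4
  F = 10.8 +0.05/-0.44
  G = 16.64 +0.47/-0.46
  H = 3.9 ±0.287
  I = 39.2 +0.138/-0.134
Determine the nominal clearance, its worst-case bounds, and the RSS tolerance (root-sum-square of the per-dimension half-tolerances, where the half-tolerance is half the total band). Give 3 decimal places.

nominal=-92.400 wc=[-94.505,-89.699] rss=0.892

Stack each dimension's contribution:
  +A: nom +44.800 → Σnom=44.800; wc +0.440/-0.150 → slack +0.440/-0.150; half-tol=0.295, Σhalf²=0.087025
  -B: nom -23.050 → Σnom=21.750; wc +0.350/-0.500 → slack +0.790/-0.650; half-tol=0.425, Σhalf²=0.267650
  -C: nom -43.800 → Σnom=-22.050; wc +0.140/-0.140 → slack +0.930/-0.790; half-tol=0.140, Σhalf²=0.287250
  +D: nom +6.400 → Σnom=-15.650; wc +0.050/-0.050 → slack +0.980/-0.840; half-tol=0.050, Σhalf²=0.289750
  -E: nom -14.010 → Σnom=-29.660; wc +0.400/-0.320 → slack +1.380/-1.160; half-tol=0.360, Σhalf²=0.419350
  -F: nom -10.800 → Σnom=-40.460; wc +0.440/-0.050 → slack +1.820/-1.210; half-tol=0.245, Σhalf²=0.479375
  -G: nom -16.640 → Σnom=-57.100; wc +0.460/-0.470 → slack +2.280/-1.680; half-tol=0.465, Σhalf²=0.695600
  +H: nom +3.900 → Σnom=-53.200; wc +0.287/-0.287 → slack +2.567/-1.967; half-tol=0.287, Σhalf²=0.777969
  -I: nom -39.200 → Σnom=-92.400; wc +0.134/-0.138 → slack +2.701/-2.105; half-tol=0.136, Σhalf²=0.796465
Nominal = -92.400. Worst-case = [-92.400 - 2.105, -92.400 + 2.701] = [-94.505, -89.699]. RSS = √0.796465 = 0.892.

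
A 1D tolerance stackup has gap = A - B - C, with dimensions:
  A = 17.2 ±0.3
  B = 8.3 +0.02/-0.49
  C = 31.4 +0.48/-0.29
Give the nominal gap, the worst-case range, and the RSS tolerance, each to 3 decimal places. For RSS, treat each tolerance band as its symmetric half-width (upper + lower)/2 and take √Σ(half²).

nominal=-22.500 wc=[-23.300,-21.420] rss=0.551

Stack each dimension's contribution:
  +A: nom +17.200 → Σnom=17.200; wc +0.300/-0.300 → slack +0.300/-0.300; half-tol=0.300, Σhalf²=0.090000
  -B: nom -8.300 → Σnom=8.900; wc +0.490/-0.020 → slack +0.790/-0.320; half-tol=0.255, Σhalf²=0.155025
  -C: nom -31.400 → Σnom=-22.500; wc +0.290/-0.480 → slack +1.080/-0.800; half-tol=0.385, Σhalf²=0.303250
Nominal = -22.500. Worst-case = [-22.500 - 0.800, -22.500 + 1.080] = [-23.300, -21.420]. RSS = √0.303250 = 0.551.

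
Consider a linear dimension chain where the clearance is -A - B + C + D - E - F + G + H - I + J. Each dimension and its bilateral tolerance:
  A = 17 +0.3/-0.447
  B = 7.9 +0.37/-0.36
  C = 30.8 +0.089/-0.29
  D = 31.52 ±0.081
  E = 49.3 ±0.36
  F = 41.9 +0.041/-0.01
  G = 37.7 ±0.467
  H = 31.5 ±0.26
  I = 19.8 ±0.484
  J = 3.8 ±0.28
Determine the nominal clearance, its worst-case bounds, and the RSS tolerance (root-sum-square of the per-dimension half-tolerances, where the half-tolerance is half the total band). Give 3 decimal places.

nominal=-0.580 wc=[-3.513,2.258] rss=1.022

Stack each dimension's contribution:
  -A: nom -17.000 → Σnom=-17.000; wc +0.447/-0.300 → slack +0.447/-0.300; half-tol=0.373, Σhalf²=0.139502
  -B: nom -7.900 → Σnom=-24.900; wc +0.360/-0.370 → slack +0.807/-0.670; half-tol=0.365, Σhalf²=0.272727
  +C: nom +30.800 → Σnom=5.900; wc +0.089/-0.290 → slack +0.896/-0.960; half-tol=0.190, Σhalf²=0.308637
  +D: nom +31.520 → Σnom=37.420; wc +0.081/-0.081 → slack +0.977/-1.041; half-tol=0.081, Σhalf²=0.315198
  -E: nom -49.300 → Σnom=-11.880; wc +0.360/-0.360 → slack +1.337/-1.401; half-tol=0.360, Σhalf²=0.444798
  -F: nom -41.900 → Σnom=-53.780; wc +0.010/-0.041 → slack +1.347/-1.442; half-tol=0.026, Σhalf²=0.445449
  +G: nom +37.700 → Σnom=-16.080; wc +0.467/-0.467 → slack +1.814/-1.909; half-tol=0.467, Σhalf²=0.663538
  +H: nom +31.500 → Σnom=15.420; wc +0.260/-0.260 → slack +2.074/-2.169; half-tol=0.260, Σhalf²=0.731138
  -I: nom -19.800 → Σnom=-4.380; wc +0.484/-0.484 → slack +2.558/-2.653; half-tol=0.484, Σhalf²=0.965394
  +J: nom +3.800 → Σnom=-0.580; wc +0.280/-0.280 → slack +2.838/-2.933; half-tol=0.280, Σhalf²=1.043794
Nominal = -0.580. Worst-case = [-0.580 - 2.933, -0.580 + 2.838] = [-3.513, 2.258]. RSS = √1.043794 = 1.022.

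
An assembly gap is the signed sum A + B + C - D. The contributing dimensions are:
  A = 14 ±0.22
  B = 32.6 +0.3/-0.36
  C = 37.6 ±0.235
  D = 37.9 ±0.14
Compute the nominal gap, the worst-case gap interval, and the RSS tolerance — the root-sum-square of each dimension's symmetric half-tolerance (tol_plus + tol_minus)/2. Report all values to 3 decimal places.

nominal=46.300 wc=[45.345,47.195] rss=0.482

Stack each dimension's contribution:
  +A: nom +14.000 → Σnom=14.000; wc +0.220/-0.220 → slack +0.220/-0.220; half-tol=0.220, Σhalf²=0.048400
  +B: nom +32.600 → Σnom=46.600; wc +0.300/-0.360 → slack +0.520/-0.580; half-tol=0.330, Σhalf²=0.157300
  +C: nom +37.600 → Σnom=84.200; wc +0.235/-0.235 → slack +0.755/-0.815; half-tol=0.235, Σhalf²=0.212525
  -D: nom -37.900 → Σnom=46.300; wc +0.140/-0.140 → slack +0.895/-0.955; half-tol=0.140, Σhalf²=0.232125
Nominal = 46.300. Worst-case = [46.300 - 0.955, 46.300 + 0.895] = [45.345, 47.195]. RSS = √0.232125 = 0.482.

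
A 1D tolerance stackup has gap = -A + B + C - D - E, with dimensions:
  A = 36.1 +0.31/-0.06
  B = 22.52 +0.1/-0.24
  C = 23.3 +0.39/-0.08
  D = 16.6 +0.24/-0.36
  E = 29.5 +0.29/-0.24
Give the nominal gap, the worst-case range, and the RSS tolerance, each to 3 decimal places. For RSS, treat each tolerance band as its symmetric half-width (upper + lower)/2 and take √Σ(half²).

nominal=-36.380 wc=[-37.540,-35.230] rss=0.528

Stack each dimension's contribution:
  -A: nom -36.100 → Σnom=-36.100; wc +0.060/-0.310 → slack +0.060/-0.310; half-tol=0.185, Σhalf²=0.034225
  +B: nom +22.520 → Σnom=-13.580; wc +0.100/-0.240 → slack +0.160/-0.550; half-tol=0.170, Σhalf²=0.063125
  +C: nom +23.300 → Σnom=9.720; wc +0.390/-0.080 → slack +0.550/-0.630; half-tol=0.235, Σhalf²=0.118350
  -D: nom -16.600 → Σnom=-6.880; wc +0.360/-0.240 → slack +0.910/-0.870; half-tol=0.300, Σhalf²=0.208350
  -E: nom -29.500 → Σnom=-36.380; wc +0.240/-0.290 → slack +1.150/-1.160; half-tol=0.265, Σhalf²=0.278575
Nominal = -36.380. Worst-case = [-36.380 - 1.160, -36.380 + 1.150] = [-37.540, -35.230]. RSS = √0.278575 = 0.528.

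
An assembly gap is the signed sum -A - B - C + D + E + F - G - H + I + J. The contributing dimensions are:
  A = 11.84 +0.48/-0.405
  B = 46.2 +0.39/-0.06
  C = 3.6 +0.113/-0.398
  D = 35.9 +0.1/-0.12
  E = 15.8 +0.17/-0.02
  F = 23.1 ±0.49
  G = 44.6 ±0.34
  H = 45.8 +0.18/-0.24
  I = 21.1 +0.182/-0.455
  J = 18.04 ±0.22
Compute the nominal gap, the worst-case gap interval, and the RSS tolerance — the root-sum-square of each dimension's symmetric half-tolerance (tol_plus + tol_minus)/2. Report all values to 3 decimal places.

nominal=-38.100 wc=[-40.908,-35.495] rss=0.939

Stack each dimension's contribution:
  -A: nom -11.840 → Σnom=-11.840; wc +0.405/-0.480 → slack +0.405/-0.480; half-tol=0.443, Σhalf²=0.195806
  -B: nom -46.200 → Σnom=-58.040; wc +0.060/-0.390 → slack +0.465/-0.870; half-tol=0.225, Σhalf²=0.246431
  -C: nom -3.600 → Σnom=-61.640; wc +0.398/-0.113 → slack +0.863/-0.983; half-tol=0.256, Σhalf²=0.311712
  +D: nom +35.900 → Σnom=-25.740; wc +0.100/-0.120 → slack +0.963/-1.103; half-tol=0.110, Σhalf²=0.323812
  +E: nom +15.800 → Σnom=-9.940; wc +0.170/-0.020 → slack +1.133/-1.123; half-tol=0.095, Σhalf²=0.332837
  +F: nom +23.100 → Σnom=13.160; wc +0.490/-0.490 → slack +1.623/-1.613; half-tol=0.490, Σhalf²=0.572936
  -G: nom -44.600 → Σnom=-31.440; wc +0.340/-0.340 → slack +1.963/-1.953; half-tol=0.340, Σhalf²=0.688536
  -H: nom -45.800 → Σnom=-77.240; wc +0.240/-0.180 → slack +2.203/-2.133; half-tol=0.210, Σhalf²=0.732637
  +I: nom +21.100 → Σnom=-56.140; wc +0.182/-0.455 → slack +2.385/-2.588; half-tol=0.319, Σhalf²=0.834079
  +J: nom +18.040 → Σnom=-38.100; wc +0.220/-0.220 → slack +2.605/-2.808; half-tol=0.220, Σhalf²=0.882479
Nominal = -38.100. Worst-case = [-38.100 - 2.808, -38.100 + 2.605] = [-40.908, -35.495]. RSS = √0.882479 = 0.939.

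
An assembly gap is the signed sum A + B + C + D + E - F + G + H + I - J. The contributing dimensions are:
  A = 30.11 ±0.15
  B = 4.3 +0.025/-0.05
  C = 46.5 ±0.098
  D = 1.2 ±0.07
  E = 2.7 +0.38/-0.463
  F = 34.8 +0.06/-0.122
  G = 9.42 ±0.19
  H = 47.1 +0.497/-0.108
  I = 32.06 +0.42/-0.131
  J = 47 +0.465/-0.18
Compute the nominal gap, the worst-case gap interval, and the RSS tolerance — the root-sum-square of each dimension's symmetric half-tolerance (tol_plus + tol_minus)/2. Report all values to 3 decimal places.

nominal=91.590 wc=[89.805,93.722] rss=0.729

Stack each dimension's contribution:
  +A: nom +30.110 → Σnom=30.110; wc +0.150/-0.150 → slack +0.150/-0.150; half-tol=0.150, Σhalf²=0.022500
  +B: nom +4.300 → Σnom=34.410; wc +0.025/-0.050 → slack +0.175/-0.200; half-tol=0.038, Σhalf²=0.023906
  +C: nom +46.500 → Σnom=80.910; wc +0.098/-0.098 → slack +0.273/-0.298; half-tol=0.098, Σhalf²=0.033510
  +D: nom +1.200 → Σnom=82.110; wc +0.070/-0.070 → slack +0.343/-0.368; half-tol=0.070, Σhalf²=0.038410
  +E: nom +2.700 → Σnom=84.810; wc +0.380/-0.463 → slack +0.723/-0.831; half-tol=0.421, Σhalf²=0.216073
  -F: nom -34.800 → Σnom=50.010; wc +0.122/-0.060 → slack +0.845/-0.891; half-tol=0.091, Σhalf²=0.224354
  +G: nom +9.420 → Σnom=59.430; wc +0.190/-0.190 → slack +1.035/-1.081; half-tol=0.190, Σhalf²=0.260454
  +H: nom +47.100 → Σnom=106.530; wc +0.497/-0.108 → slack +1.532/-1.189; half-tol=0.302, Σhalf²=0.351960
  +I: nom +32.060 → Σnom=138.590; wc +0.420/-0.131 → slack +1.952/-1.320; half-tol=0.275, Σhalf²=0.427860
  -J: nom -47.000 → Σnom=91.590; wc +0.180/-0.465 → slack +2.132/-1.785; half-tol=0.323, Σhalf²=0.531866
Nominal = 91.590. Worst-case = [91.590 - 1.785, 91.590 + 2.132] = [89.805, 93.722]. RSS = √0.531866 = 0.729.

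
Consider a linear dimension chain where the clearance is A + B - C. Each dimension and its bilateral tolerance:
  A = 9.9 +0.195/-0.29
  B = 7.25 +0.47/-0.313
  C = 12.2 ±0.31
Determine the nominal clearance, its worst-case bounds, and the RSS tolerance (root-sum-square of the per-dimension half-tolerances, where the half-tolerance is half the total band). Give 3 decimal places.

Stack each dimension's contribution:
  +A: nom +9.900 → Σnom=9.900; wc +0.195/-0.290 → slack +0.195/-0.290; half-tol=0.242, Σhalf²=0.058806
  +B: nom +7.250 → Σnom=17.150; wc +0.470/-0.313 → slack +0.665/-0.603; half-tol=0.391, Σhalf²=0.212078
  -C: nom -12.200 → Σnom=4.950; wc +0.310/-0.310 → slack +0.975/-0.913; half-tol=0.310, Σhalf²=0.308178
Nominal = 4.950. Worst-case = [4.950 - 0.913, 4.950 + 0.975] = [4.037, 5.925]. RSS = √0.308178 = 0.555.

nominal=4.950 wc=[4.037,5.925] rss=0.555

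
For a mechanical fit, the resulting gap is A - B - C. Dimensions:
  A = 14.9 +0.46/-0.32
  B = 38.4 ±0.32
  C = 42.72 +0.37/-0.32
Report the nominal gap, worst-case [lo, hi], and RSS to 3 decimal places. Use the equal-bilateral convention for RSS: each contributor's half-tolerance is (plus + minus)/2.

Stack each dimension's contribution:
  +A: nom +14.900 → Σnom=14.900; wc +0.460/-0.320 → slack +0.460/-0.320; half-tol=0.390, Σhalf²=0.152100
  -B: nom -38.400 → Σnom=-23.500; wc +0.320/-0.320 → slack +0.780/-0.640; half-tol=0.320, Σhalf²=0.254500
  -C: nom -42.720 → Σnom=-66.220; wc +0.320/-0.370 → slack +1.100/-1.010; half-tol=0.345, Σhalf²=0.373525
Nominal = -66.220. Worst-case = [-66.220 - 1.010, -66.220 + 1.100] = [-67.230, -65.120]. RSS = √0.373525 = 0.611.

nominal=-66.220 wc=[-67.230,-65.120] rss=0.611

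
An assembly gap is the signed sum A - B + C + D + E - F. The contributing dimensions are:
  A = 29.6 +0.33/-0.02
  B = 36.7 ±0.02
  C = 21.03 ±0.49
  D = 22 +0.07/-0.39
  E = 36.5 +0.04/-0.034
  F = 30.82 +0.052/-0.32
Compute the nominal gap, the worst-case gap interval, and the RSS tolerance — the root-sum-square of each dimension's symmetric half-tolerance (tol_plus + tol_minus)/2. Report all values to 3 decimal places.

Stack each dimension's contribution:
  +A: nom +29.600 → Σnom=29.600; wc +0.330/-0.020 → slack +0.330/-0.020; half-tol=0.175, Σhalf²=0.030625
  -B: nom -36.700 → Σnom=-7.100; wc +0.020/-0.020 → slack +0.350/-0.040; half-tol=0.020, Σhalf²=0.031025
  +C: nom +21.030 → Σnom=13.930; wc +0.490/-0.490 → slack +0.840/-0.530; half-tol=0.490, Σhalf²=0.271125
  +D: nom +22.000 → Σnom=35.930; wc +0.070/-0.390 → slack +0.910/-0.920; half-tol=0.230, Σhalf²=0.324025
  +E: nom +36.500 → Σnom=72.430; wc +0.040/-0.034 → slack +0.950/-0.954; half-tol=0.037, Σhalf²=0.325394
  -F: nom -30.820 → Σnom=41.610; wc +0.320/-0.052 → slack +1.270/-1.006; half-tol=0.186, Σhalf²=0.359990
Nominal = 41.610. Worst-case = [41.610 - 1.006, 41.610 + 1.270] = [40.604, 42.880]. RSS = √0.359990 = 0.600.

nominal=41.610 wc=[40.604,42.880] rss=0.600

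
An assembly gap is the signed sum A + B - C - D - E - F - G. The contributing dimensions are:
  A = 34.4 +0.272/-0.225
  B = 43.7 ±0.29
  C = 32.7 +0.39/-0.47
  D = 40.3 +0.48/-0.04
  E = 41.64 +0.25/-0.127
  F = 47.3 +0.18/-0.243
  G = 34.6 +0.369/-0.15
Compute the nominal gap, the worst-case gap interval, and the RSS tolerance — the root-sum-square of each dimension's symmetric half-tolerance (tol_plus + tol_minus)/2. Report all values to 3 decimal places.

nominal=-118.440 wc=[-120.624,-116.848] rss=0.739

Stack each dimension's contribution:
  +A: nom +34.400 → Σnom=34.400; wc +0.272/-0.225 → slack +0.272/-0.225; half-tol=0.248, Σhalf²=0.061752
  +B: nom +43.700 → Σnom=78.100; wc +0.290/-0.290 → slack +0.562/-0.515; half-tol=0.290, Σhalf²=0.145852
  -C: nom -32.700 → Σnom=45.400; wc +0.470/-0.390 → slack +1.032/-0.905; half-tol=0.430, Σhalf²=0.330752
  -D: nom -40.300 → Σnom=5.100; wc +0.040/-0.480 → slack +1.072/-1.385; half-tol=0.260, Σhalf²=0.398352
  -E: nom -41.640 → Σnom=-36.540; wc +0.127/-0.250 → slack +1.199/-1.635; half-tol=0.189, Σhalf²=0.433884
  -F: nom -47.300 → Σnom=-83.840; wc +0.243/-0.180 → slack +1.442/-1.815; half-tol=0.211, Σhalf²=0.478617
  -G: nom -34.600 → Σnom=-118.440; wc +0.150/-0.369 → slack +1.592/-2.184; half-tol=0.260, Σhalf²=0.545957
Nominal = -118.440. Worst-case = [-118.440 - 2.184, -118.440 + 1.592] = [-120.624, -116.848]. RSS = √0.545957 = 0.739.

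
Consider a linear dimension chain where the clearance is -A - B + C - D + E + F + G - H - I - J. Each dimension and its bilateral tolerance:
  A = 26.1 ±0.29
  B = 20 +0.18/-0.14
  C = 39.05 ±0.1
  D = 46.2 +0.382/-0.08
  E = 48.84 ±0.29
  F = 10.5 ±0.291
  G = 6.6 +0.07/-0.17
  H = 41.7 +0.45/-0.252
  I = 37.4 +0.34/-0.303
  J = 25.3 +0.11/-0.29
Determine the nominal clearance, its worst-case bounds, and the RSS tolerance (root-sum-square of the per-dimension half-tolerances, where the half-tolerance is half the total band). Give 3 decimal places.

nominal=-91.710 wc=[-94.313,-89.604] rss=0.789

Stack each dimension's contribution:
  -A: nom -26.100 → Σnom=-26.100; wc +0.290/-0.290 → slack +0.290/-0.290; half-tol=0.290, Σhalf²=0.084100
  -B: nom -20.000 → Σnom=-46.100; wc +0.140/-0.180 → slack +0.430/-0.470; half-tol=0.160, Σhalf²=0.109700
  +C: nom +39.050 → Σnom=-7.050; wc +0.100/-0.100 → slack +0.530/-0.570; half-tol=0.100, Σhalf²=0.119700
  -D: nom -46.200 → Σnom=-53.250; wc +0.080/-0.382 → slack +0.610/-0.952; half-tol=0.231, Σhalf²=0.173061
  +E: nom +48.840 → Σnom=-4.410; wc +0.290/-0.290 → slack +0.900/-1.242; half-tol=0.290, Σhalf²=0.257161
  +F: nom +10.500 → Σnom=6.090; wc +0.291/-0.291 → slack +1.191/-1.533; half-tol=0.291, Σhalf²=0.341842
  +G: nom +6.600 → Σnom=12.690; wc +0.070/-0.170 → slack +1.261/-1.703; half-tol=0.120, Σhalf²=0.356242
  -H: nom -41.700 → Σnom=-29.010; wc +0.252/-0.450 → slack +1.513/-2.153; half-tol=0.351, Σhalf²=0.479443
  -I: nom -37.400 → Σnom=-66.410; wc +0.303/-0.340 → slack +1.816/-2.493; half-tol=0.322, Σhalf²=0.582805
  -J: nom -25.300 → Σnom=-91.710; wc +0.290/-0.110 → slack +2.106/-2.603; half-tol=0.200, Σhalf²=0.622805
Nominal = -91.710. Worst-case = [-91.710 - 2.603, -91.710 + 2.106] = [-94.313, -89.604]. RSS = √0.622805 = 0.789.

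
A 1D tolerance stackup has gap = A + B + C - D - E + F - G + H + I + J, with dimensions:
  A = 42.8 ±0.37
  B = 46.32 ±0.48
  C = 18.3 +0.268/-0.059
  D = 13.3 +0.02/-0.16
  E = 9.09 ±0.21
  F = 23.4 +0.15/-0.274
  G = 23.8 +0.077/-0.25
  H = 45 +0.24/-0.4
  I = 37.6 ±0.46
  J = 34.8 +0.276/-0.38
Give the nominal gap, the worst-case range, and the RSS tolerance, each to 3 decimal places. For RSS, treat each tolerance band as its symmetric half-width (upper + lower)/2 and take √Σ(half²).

nominal=202.030 wc=[199.300,204.894] rss=0.969

Stack each dimension's contribution:
  +A: nom +42.800 → Σnom=42.800; wc +0.370/-0.370 → slack +0.370/-0.370; half-tol=0.370, Σhalf²=0.136900
  +B: nom +46.320 → Σnom=89.120; wc +0.480/-0.480 → slack +0.850/-0.850; half-tol=0.480, Σhalf²=0.367300
  +C: nom +18.300 → Σnom=107.420; wc +0.268/-0.059 → slack +1.118/-0.909; half-tol=0.164, Σhalf²=0.394032
  -D: nom -13.300 → Σnom=94.120; wc +0.160/-0.020 → slack +1.278/-0.929; half-tol=0.090, Σhalf²=0.402132
  -E: nom -9.090 → Σnom=85.030; wc +0.210/-0.210 → slack +1.488/-1.139; half-tol=0.210, Σhalf²=0.446232
  +F: nom +23.400 → Σnom=108.430; wc +0.150/-0.274 → slack +1.638/-1.413; half-tol=0.212, Σhalf²=0.491176
  -G: nom -23.800 → Σnom=84.630; wc +0.250/-0.077 → slack +1.888/-1.490; half-tol=0.164, Σhalf²=0.517908
  +H: nom +45.000 → Σnom=129.630; wc +0.240/-0.400 → slack +2.128/-1.890; half-tol=0.320, Σhalf²=0.620309
  +I: nom +37.600 → Σnom=167.230; wc +0.460/-0.460 → slack +2.588/-2.350; half-tol=0.460, Σhalf²=0.831909
  +J: nom +34.800 → Σnom=202.030; wc +0.276/-0.380 → slack +2.864/-2.730; half-tol=0.328, Σhalf²=0.939493
Nominal = 202.030. Worst-case = [202.030 - 2.730, 202.030 + 2.864] = [199.300, 204.894]. RSS = √0.939493 = 0.969.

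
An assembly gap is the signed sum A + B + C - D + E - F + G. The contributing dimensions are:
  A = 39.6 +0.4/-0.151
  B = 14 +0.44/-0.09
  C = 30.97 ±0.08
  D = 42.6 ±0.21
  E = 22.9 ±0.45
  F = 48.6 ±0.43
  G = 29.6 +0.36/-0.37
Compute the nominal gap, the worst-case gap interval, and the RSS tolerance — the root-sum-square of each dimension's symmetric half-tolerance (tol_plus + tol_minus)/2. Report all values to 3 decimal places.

nominal=45.870 wc=[44.089,48.240] rss=0.847

Stack each dimension's contribution:
  +A: nom +39.600 → Σnom=39.600; wc +0.400/-0.151 → slack +0.400/-0.151; half-tol=0.276, Σhalf²=0.075900
  +B: nom +14.000 → Σnom=53.600; wc +0.440/-0.090 → slack +0.840/-0.241; half-tol=0.265, Σhalf²=0.146125
  +C: nom +30.970 → Σnom=84.570; wc +0.080/-0.080 → slack +0.920/-0.321; half-tol=0.080, Σhalf²=0.152525
  -D: nom -42.600 → Σnom=41.970; wc +0.210/-0.210 → slack +1.130/-0.531; half-tol=0.210, Σhalf²=0.196625
  +E: nom +22.900 → Σnom=64.870; wc +0.450/-0.450 → slack +1.580/-0.981; half-tol=0.450, Σhalf²=0.399125
  -F: nom -48.600 → Σnom=16.270; wc +0.430/-0.430 → slack +2.010/-1.411; half-tol=0.430, Σhalf²=0.584025
  +G: nom +29.600 → Σnom=45.870; wc +0.360/-0.370 → slack +2.370/-1.781; half-tol=0.365, Σhalf²=0.717250
Nominal = 45.870. Worst-case = [45.870 - 1.781, 45.870 + 2.370] = [44.089, 48.240]. RSS = √0.717250 = 0.847.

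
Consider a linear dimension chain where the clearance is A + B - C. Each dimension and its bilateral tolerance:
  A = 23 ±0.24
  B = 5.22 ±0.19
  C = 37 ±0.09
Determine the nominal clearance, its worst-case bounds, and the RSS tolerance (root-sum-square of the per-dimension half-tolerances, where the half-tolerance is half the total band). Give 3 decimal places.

Stack each dimension's contribution:
  +A: nom +23.000 → Σnom=23.000; wc +0.240/-0.240 → slack +0.240/-0.240; half-tol=0.240, Σhalf²=0.057600
  +B: nom +5.220 → Σnom=28.220; wc +0.190/-0.190 → slack +0.430/-0.430; half-tol=0.190, Σhalf²=0.093700
  -C: nom -37.000 → Σnom=-8.780; wc +0.090/-0.090 → slack +0.520/-0.520; half-tol=0.090, Σhalf²=0.101800
Nominal = -8.780. Worst-case = [-8.780 - 0.520, -8.780 + 0.520] = [-9.300, -8.260]. RSS = √0.101800 = 0.319.

nominal=-8.780 wc=[-9.300,-8.260] rss=0.319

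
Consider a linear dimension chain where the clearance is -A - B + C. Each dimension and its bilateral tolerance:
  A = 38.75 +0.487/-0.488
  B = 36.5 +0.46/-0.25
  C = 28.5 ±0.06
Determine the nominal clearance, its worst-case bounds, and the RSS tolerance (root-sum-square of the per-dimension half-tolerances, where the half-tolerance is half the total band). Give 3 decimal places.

Stack each dimension's contribution:
  -A: nom -38.750 → Σnom=-38.750; wc +0.488/-0.487 → slack +0.488/-0.487; half-tol=0.487, Σhalf²=0.237656
  -B: nom -36.500 → Σnom=-75.250; wc +0.250/-0.460 → slack +0.738/-0.947; half-tol=0.355, Σhalf²=0.363681
  +C: nom +28.500 → Σnom=-46.750; wc +0.060/-0.060 → slack +0.798/-1.007; half-tol=0.060, Σhalf²=0.367281
Nominal = -46.750. Worst-case = [-46.750 - 1.007, -46.750 + 0.798] = [-47.757, -45.952]. RSS = √0.367281 = 0.606.

nominal=-46.750 wc=[-47.757,-45.952] rss=0.606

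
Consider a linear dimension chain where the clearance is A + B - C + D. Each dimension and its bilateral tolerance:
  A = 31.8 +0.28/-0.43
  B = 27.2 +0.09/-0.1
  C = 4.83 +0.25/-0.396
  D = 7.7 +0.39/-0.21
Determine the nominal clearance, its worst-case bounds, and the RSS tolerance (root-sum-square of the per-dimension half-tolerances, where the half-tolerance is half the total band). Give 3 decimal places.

nominal=61.870 wc=[60.880,63.026] rss=0.574

Stack each dimension's contribution:
  +A: nom +31.800 → Σnom=31.800; wc +0.280/-0.430 → slack +0.280/-0.430; half-tol=0.355, Σhalf²=0.126025
  +B: nom +27.200 → Σnom=59.000; wc +0.090/-0.100 → slack +0.370/-0.530; half-tol=0.095, Σhalf²=0.135050
  -C: nom -4.830 → Σnom=54.170; wc +0.396/-0.250 → slack +0.766/-0.780; half-tol=0.323, Σhalf²=0.239379
  +D: nom +7.700 → Σnom=61.870; wc +0.390/-0.210 → slack +1.156/-0.990; half-tol=0.300, Σhalf²=0.329379
Nominal = 61.870. Worst-case = [61.870 - 0.990, 61.870 + 1.156] = [60.880, 63.026]. RSS = √0.329379 = 0.574.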